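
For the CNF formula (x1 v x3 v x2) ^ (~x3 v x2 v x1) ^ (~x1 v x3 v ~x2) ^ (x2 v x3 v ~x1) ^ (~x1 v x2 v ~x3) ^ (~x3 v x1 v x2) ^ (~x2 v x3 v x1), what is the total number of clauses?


Each group enclosed in parentheses joined by ^ is one clause.
Counting the conjuncts: 7 clauses.

7


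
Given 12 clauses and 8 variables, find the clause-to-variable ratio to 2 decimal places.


Clause-to-variable ratio = clauses / variables.
12 / 8 = 1.5.

1.5


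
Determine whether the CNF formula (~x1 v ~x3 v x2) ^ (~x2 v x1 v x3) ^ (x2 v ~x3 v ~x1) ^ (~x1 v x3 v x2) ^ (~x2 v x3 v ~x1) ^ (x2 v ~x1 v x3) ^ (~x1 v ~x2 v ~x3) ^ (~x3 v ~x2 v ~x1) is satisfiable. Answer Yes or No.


Check all 8 possible truth assignments.
Number of satisfying assignments found: 3.
The formula is satisfiable.

Yes


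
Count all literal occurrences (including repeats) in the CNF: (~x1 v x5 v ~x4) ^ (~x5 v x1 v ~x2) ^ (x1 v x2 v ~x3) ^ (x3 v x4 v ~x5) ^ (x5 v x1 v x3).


Clause lengths: 3, 3, 3, 3, 3.
Sum = 3 + 3 + 3 + 3 + 3 = 15.

15


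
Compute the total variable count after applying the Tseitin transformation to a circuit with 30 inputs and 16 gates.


The Tseitin transformation introduces one auxiliary variable per gate.
Total variables = inputs + gates = 30 + 16 = 46.

46


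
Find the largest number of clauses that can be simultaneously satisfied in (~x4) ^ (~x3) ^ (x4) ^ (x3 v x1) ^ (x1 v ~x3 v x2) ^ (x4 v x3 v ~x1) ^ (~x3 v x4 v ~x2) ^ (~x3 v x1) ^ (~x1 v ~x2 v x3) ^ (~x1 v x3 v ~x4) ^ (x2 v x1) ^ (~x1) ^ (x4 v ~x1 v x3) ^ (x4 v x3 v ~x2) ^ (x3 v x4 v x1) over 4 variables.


Enumerate all 16 truth assignments.
For each, count how many of the 15 clauses are satisfied.
The formula is not fully satisfiable, so the maximum is below 15.
Maximum simultaneously satisfiable clauses = 13.

13


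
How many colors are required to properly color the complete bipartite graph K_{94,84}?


K_{94,84} is bipartite by definition: the two parts are independent sets, with every edge crossing between them.
Color all vertices in one part with color 1 and all vertices in the other part with color 2.
Since the graph has at least one edge, one color does not suffice.
Chromatic number = 2.

2


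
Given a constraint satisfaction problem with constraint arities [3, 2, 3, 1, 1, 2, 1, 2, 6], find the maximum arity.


The arities are: 3, 2, 3, 1, 1, 2, 1, 2, 6.
Scan for the maximum value.
Maximum arity = 6.

6


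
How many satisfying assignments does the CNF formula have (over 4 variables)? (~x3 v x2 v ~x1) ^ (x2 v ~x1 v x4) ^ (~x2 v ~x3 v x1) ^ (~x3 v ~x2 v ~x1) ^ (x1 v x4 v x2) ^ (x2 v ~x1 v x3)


Enumerate all 16 truth assignments over 4 variables.
Test each against every clause.
Satisfying assignments found: 6.

6


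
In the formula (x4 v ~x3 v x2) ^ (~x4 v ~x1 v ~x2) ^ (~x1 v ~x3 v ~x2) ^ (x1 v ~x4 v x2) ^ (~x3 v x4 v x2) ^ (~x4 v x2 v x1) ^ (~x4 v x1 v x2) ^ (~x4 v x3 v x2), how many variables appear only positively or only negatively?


A pure literal appears in only one polarity across all clauses.
No pure literals found.
Count = 0.

0


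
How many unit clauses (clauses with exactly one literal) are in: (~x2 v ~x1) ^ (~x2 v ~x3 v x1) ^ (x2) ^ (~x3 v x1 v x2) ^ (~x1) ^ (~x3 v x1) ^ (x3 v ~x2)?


A unit clause contains exactly one literal.
Unit clauses found: (x2), (~x1).
Count = 2.

2


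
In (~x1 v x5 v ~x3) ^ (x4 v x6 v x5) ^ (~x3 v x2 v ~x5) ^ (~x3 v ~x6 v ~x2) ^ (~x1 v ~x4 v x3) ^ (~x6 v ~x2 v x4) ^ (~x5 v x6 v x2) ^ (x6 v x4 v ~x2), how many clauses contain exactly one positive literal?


A definite clause has exactly one positive literal.
Clause 1: 1 positive -> definite
Clause 2: 3 positive -> not definite
Clause 3: 1 positive -> definite
Clause 4: 0 positive -> not definite
Clause 5: 1 positive -> definite
Clause 6: 1 positive -> definite
Clause 7: 2 positive -> not definite
Clause 8: 2 positive -> not definite
Definite clause count = 4.

4


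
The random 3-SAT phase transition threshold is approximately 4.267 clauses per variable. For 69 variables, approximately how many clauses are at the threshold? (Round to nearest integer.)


The 3-SAT phase transition occurs at approximately 4.267 clauses per variable.
m = 4.267 * 69 = 294.423.
Rounded to nearest integer: 294.

294


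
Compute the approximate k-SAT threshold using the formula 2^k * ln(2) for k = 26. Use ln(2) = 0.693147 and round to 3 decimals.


Using the asymptotic formula: threshold ~ 2^k * ln(2).
2^26 = 67108864.
67108864 * 0.693147 = 46516307.755.

46516307.755


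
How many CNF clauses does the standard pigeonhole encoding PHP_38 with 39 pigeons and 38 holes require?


The PHP encoding has two parts:
1) At-least-one-hole clauses: 39 (one per pigeon, each with 38 literals).
2) At-most-one-pigeon-per-hole clauses: 38 holes * C(39,2) = 38 * 741 = 28158.
Total clauses = 39 + 28158 = 28197.

28197


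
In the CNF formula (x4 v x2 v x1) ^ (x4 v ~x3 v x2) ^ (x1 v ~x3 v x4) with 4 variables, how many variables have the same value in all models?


Find all satisfying assignments: 12 model(s).
Check which variables have the same value in every model.
No variable is fixed across all models.
Backbone size = 0.

0


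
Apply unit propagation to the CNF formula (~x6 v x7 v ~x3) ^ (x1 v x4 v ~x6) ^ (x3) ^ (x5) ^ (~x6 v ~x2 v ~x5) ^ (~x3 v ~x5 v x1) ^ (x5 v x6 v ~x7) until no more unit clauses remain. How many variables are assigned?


Unit propagation repeatedly assigns the literal in any unit clause, then simplifies.
Assignments in order: x3 = T, x5 = T, x1 = T.
No further unit clauses remain.
Total variables assigned = 3.

3


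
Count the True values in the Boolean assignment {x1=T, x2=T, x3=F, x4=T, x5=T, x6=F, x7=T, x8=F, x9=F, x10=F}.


The weight is the number of variables assigned True.
True variables: x1, x2, x4, x5, x7.
Weight = 5.

5


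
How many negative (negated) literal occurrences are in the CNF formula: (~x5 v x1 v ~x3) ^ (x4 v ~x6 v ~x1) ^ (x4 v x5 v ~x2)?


Scan each clause for negated literals.
Clause 1: 2 negative; Clause 2: 2 negative; Clause 3: 1 negative.
Total negative literal occurrences = 5.

5


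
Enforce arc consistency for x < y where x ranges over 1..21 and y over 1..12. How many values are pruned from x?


For the constraint x < y, x needs a supporting value in y's domain.
x can be at most 11 (one less than y's maximum).
Valid x values from domain: 11 out of 21.
Pruned = 21 - 11 = 10.

10


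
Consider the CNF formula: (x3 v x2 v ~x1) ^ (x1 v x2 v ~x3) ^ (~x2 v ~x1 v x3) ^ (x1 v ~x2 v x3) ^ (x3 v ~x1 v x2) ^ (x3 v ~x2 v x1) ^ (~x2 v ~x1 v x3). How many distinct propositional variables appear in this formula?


Identify each distinct variable in the formula.
Variables found: x1, x2, x3.
Total distinct variables = 3.

3


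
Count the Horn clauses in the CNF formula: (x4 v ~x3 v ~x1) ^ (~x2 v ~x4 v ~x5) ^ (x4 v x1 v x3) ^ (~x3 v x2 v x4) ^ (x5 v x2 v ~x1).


A Horn clause has at most one positive literal.
Clause 1: 1 positive lit(s) -> Horn
Clause 2: 0 positive lit(s) -> Horn
Clause 3: 3 positive lit(s) -> not Horn
Clause 4: 2 positive lit(s) -> not Horn
Clause 5: 2 positive lit(s) -> not Horn
Total Horn clauses = 2.

2


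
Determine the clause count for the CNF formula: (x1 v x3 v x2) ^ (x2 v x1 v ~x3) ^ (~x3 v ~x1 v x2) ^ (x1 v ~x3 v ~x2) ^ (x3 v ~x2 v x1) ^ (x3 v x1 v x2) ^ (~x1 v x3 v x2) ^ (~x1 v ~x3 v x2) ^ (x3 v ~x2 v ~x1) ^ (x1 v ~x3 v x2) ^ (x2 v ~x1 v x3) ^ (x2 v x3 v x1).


Each group enclosed in parentheses joined by ^ is one clause.
Counting the conjuncts: 12 clauses.

12


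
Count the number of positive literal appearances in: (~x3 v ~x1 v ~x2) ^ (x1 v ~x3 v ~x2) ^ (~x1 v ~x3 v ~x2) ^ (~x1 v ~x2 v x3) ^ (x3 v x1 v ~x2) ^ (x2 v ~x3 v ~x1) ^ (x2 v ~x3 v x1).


Scan each clause for unnegated literals.
Clause 1: 0 positive; Clause 2: 1 positive; Clause 3: 0 positive; Clause 4: 1 positive; Clause 5: 2 positive; Clause 6: 1 positive; Clause 7: 2 positive.
Total positive literal occurrences = 7.

7


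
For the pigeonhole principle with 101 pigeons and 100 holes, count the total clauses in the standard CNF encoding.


The PHP encoding has two parts:
1) At-least-one-hole clauses: 101 (one per pigeon, each with 100 literals).
2) At-most-one-pigeon-per-hole clauses: 100 holes * C(101,2) = 100 * 5050 = 505000.
Total clauses = 101 + 505000 = 505101.

505101


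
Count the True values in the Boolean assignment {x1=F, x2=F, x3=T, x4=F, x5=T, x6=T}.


The weight is the number of variables assigned True.
True variables: x3, x5, x6.
Weight = 3.

3


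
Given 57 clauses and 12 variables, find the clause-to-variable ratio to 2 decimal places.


Clause-to-variable ratio = clauses / variables.
57 / 12 = 4.75.

4.75


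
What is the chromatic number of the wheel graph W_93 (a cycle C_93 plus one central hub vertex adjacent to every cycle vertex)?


W_93 consists of the cycle C_93 together with a hub vertex adjacent to every cycle vertex.
The cycle C_93 needs 3 colors (odd cycle -> 3).
The hub is adjacent to every cycle vertex, so it must receive a new color distinct from all of them.
Chromatic number = 3 + 1 = 4.

4


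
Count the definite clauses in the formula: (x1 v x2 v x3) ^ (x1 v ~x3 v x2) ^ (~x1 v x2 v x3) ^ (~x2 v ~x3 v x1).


A definite clause has exactly one positive literal.
Clause 1: 3 positive -> not definite
Clause 2: 2 positive -> not definite
Clause 3: 2 positive -> not definite
Clause 4: 1 positive -> definite
Definite clause count = 1.

1


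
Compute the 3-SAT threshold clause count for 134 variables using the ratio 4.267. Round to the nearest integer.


The 3-SAT phase transition occurs at approximately 4.267 clauses per variable.
m = 4.267 * 134 = 571.778.
Rounded to nearest integer: 572.

572


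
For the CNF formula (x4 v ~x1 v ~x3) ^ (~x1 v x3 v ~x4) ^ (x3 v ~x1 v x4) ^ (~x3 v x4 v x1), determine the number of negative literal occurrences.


Scan each clause for negated literals.
Clause 1: 2 negative; Clause 2: 2 negative; Clause 3: 1 negative; Clause 4: 1 negative.
Total negative literal occurrences = 6.

6


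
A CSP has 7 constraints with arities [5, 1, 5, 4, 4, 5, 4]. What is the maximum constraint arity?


The arities are: 5, 1, 5, 4, 4, 5, 4.
Scan for the maximum value.
Maximum arity = 5.

5


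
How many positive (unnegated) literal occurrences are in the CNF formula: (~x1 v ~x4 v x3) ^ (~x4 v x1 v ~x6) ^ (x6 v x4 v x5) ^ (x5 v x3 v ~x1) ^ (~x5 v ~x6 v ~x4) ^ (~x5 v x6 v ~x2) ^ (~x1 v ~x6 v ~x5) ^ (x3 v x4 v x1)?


Scan each clause for unnegated literals.
Clause 1: 1 positive; Clause 2: 1 positive; Clause 3: 3 positive; Clause 4: 2 positive; Clause 5: 0 positive; Clause 6: 1 positive; Clause 7: 0 positive; Clause 8: 3 positive.
Total positive literal occurrences = 11.

11


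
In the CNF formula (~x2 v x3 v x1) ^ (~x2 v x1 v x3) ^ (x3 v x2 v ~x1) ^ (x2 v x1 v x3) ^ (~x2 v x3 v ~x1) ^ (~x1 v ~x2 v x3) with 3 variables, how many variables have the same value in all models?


Find all satisfying assignments: 4 model(s).
Check which variables have the same value in every model.
Fixed variables: x3=T.
Backbone size = 1.

1


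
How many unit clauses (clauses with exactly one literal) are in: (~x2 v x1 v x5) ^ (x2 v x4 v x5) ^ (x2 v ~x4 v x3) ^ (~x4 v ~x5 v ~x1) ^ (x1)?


A unit clause contains exactly one literal.
Unit clauses found: (x1).
Count = 1.

1


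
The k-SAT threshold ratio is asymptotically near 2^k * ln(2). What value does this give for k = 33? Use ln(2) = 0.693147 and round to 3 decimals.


Using the asymptotic formula: threshold ~ 2^k * ln(2).
2^33 = 8589934592.
8589934592 * 0.693147 = 5954087392.641.

5954087392.641


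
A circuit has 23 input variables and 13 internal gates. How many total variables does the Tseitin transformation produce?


The Tseitin transformation introduces one auxiliary variable per gate.
Total variables = inputs + gates = 23 + 13 = 36.

36


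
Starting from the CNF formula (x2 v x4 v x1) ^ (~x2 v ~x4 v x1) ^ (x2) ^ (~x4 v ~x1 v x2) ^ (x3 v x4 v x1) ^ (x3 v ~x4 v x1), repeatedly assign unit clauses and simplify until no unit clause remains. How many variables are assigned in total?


Unit propagation repeatedly assigns the literal in any unit clause, then simplifies.
Assignments in order: x2 = T.
No further unit clauses remain.
Total variables assigned = 1.

1


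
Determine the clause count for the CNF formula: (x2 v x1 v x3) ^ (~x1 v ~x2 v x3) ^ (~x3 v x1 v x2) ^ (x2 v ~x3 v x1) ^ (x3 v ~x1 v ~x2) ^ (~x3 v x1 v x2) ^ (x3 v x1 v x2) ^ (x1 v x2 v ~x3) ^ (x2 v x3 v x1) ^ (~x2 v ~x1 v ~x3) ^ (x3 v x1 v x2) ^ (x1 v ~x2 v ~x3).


Each group enclosed in parentheses joined by ^ is one clause.
Counting the conjuncts: 12 clauses.

12


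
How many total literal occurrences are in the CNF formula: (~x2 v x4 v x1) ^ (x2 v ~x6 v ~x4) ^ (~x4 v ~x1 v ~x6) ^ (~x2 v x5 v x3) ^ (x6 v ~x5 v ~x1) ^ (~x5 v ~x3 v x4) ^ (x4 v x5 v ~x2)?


Clause lengths: 3, 3, 3, 3, 3, 3, 3.
Sum = 3 + 3 + 3 + 3 + 3 + 3 + 3 = 21.

21


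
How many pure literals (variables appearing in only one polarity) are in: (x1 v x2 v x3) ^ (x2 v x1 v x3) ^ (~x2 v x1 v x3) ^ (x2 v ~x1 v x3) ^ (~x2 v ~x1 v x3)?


A pure literal appears in only one polarity across all clauses.
Pure literals: x3 (positive only).
Count = 1.

1


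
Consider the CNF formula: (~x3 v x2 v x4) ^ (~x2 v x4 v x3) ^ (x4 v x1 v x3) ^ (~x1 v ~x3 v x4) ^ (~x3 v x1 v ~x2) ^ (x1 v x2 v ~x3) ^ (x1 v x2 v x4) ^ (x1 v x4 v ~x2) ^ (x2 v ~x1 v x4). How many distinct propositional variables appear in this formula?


Identify each distinct variable in the formula.
Variables found: x1, x2, x3, x4.
Total distinct variables = 4.

4


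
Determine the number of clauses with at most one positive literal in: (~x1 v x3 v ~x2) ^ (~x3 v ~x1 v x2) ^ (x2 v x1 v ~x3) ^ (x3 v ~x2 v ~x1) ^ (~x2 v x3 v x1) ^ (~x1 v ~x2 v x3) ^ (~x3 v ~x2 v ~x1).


A Horn clause has at most one positive literal.
Clause 1: 1 positive lit(s) -> Horn
Clause 2: 1 positive lit(s) -> Horn
Clause 3: 2 positive lit(s) -> not Horn
Clause 4: 1 positive lit(s) -> Horn
Clause 5: 2 positive lit(s) -> not Horn
Clause 6: 1 positive lit(s) -> Horn
Clause 7: 0 positive lit(s) -> Horn
Total Horn clauses = 5.

5


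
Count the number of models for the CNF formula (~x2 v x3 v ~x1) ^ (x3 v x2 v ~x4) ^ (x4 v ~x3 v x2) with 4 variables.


Enumerate all 16 truth assignments over 4 variables.
Test each against every clause.
Satisfying assignments found: 10.

10


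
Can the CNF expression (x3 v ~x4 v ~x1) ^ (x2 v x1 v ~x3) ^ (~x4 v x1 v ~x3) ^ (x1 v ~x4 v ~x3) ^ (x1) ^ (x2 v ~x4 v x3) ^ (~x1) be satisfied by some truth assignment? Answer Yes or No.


Check all 16 possible truth assignments.
Number of satisfying assignments found: 0.
The formula is unsatisfiable.

No


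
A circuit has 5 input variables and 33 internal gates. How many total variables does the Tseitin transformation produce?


The Tseitin transformation introduces one auxiliary variable per gate.
Total variables = inputs + gates = 5 + 33 = 38.

38


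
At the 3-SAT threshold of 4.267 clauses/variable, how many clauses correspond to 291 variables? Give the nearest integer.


The 3-SAT phase transition occurs at approximately 4.267 clauses per variable.
m = 4.267 * 291 = 1241.697.
Rounded to nearest integer: 1242.

1242


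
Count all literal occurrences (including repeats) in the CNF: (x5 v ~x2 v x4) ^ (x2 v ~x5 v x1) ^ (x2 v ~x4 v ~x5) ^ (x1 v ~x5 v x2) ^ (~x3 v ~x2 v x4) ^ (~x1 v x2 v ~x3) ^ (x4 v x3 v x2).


Clause lengths: 3, 3, 3, 3, 3, 3, 3.
Sum = 3 + 3 + 3 + 3 + 3 + 3 + 3 = 21.

21


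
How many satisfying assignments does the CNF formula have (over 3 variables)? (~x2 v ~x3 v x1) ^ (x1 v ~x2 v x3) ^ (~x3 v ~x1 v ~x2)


Enumerate all 8 truth assignments over 3 variables.
Test each against every clause.
Satisfying assignments found: 5.

5


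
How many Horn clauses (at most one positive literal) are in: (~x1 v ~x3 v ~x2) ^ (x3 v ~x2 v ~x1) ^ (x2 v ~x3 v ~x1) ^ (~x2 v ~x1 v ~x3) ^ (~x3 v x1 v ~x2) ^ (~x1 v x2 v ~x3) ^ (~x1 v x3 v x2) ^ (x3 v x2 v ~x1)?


A Horn clause has at most one positive literal.
Clause 1: 0 positive lit(s) -> Horn
Clause 2: 1 positive lit(s) -> Horn
Clause 3: 1 positive lit(s) -> Horn
Clause 4: 0 positive lit(s) -> Horn
Clause 5: 1 positive lit(s) -> Horn
Clause 6: 1 positive lit(s) -> Horn
Clause 7: 2 positive lit(s) -> not Horn
Clause 8: 2 positive lit(s) -> not Horn
Total Horn clauses = 6.

6


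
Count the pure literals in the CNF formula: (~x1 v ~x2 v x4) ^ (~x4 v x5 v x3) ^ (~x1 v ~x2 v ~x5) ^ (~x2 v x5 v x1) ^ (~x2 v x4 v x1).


A pure literal appears in only one polarity across all clauses.
Pure literals: x2 (negative only), x3 (positive only).
Count = 2.

2


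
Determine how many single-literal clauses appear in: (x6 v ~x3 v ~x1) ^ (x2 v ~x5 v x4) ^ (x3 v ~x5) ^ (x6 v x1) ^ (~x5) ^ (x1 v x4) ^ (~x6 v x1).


A unit clause contains exactly one literal.
Unit clauses found: (~x5).
Count = 1.

1


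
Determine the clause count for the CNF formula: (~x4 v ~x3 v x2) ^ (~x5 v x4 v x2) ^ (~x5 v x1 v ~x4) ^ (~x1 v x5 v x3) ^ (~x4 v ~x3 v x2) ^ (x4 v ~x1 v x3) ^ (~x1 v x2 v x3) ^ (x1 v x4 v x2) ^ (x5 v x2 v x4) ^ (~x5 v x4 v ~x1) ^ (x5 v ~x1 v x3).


Each group enclosed in parentheses joined by ^ is one clause.
Counting the conjuncts: 11 clauses.

11


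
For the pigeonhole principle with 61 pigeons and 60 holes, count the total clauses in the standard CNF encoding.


The PHP encoding has two parts:
1) At-least-one-hole clauses: 61 (one per pigeon, each with 60 literals).
2) At-most-one-pigeon-per-hole clauses: 60 holes * C(61,2) = 60 * 1830 = 109800.
Total clauses = 61 + 109800 = 109861.

109861


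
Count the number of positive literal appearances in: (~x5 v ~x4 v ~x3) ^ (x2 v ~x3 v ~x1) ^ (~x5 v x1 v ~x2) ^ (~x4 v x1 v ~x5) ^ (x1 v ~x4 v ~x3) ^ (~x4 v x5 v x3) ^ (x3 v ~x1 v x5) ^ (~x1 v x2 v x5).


Scan each clause for unnegated literals.
Clause 1: 0 positive; Clause 2: 1 positive; Clause 3: 1 positive; Clause 4: 1 positive; Clause 5: 1 positive; Clause 6: 2 positive; Clause 7: 2 positive; Clause 8: 2 positive.
Total positive literal occurrences = 10.

10


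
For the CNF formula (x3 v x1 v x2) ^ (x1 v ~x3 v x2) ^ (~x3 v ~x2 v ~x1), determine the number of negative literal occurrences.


Scan each clause for negated literals.
Clause 1: 0 negative; Clause 2: 1 negative; Clause 3: 3 negative.
Total negative literal occurrences = 4.

4


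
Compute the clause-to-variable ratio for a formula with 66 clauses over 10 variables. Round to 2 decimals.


Clause-to-variable ratio = clauses / variables.
66 / 10 = 6.6.

6.6


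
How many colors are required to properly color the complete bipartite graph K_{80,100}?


K_{80,100} is bipartite by definition: the two parts are independent sets, with every edge crossing between them.
Color all vertices in one part with color 1 and all vertices in the other part with color 2.
Since the graph has at least one edge, one color does not suffice.
Chromatic number = 2.

2


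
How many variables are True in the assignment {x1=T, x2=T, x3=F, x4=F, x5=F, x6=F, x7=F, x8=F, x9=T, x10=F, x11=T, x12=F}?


The weight is the number of variables assigned True.
True variables: x1, x2, x9, x11.
Weight = 4.

4


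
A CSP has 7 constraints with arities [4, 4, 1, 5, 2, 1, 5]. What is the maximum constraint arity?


The arities are: 4, 4, 1, 5, 2, 1, 5.
Scan for the maximum value.
Maximum arity = 5.

5


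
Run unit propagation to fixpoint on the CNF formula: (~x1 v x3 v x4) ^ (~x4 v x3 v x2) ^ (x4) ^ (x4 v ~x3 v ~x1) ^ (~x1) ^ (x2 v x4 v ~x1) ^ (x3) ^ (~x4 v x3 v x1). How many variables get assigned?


Unit propagation repeatedly assigns the literal in any unit clause, then simplifies.
Assignments in order: x4 = T, x1 = F, x3 = T.
No further unit clauses remain.
Total variables assigned = 3.

3


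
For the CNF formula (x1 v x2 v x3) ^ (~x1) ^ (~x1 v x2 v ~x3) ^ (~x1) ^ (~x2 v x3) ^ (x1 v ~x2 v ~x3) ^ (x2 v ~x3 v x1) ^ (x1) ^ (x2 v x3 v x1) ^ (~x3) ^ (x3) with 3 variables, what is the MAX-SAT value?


Enumerate all 8 truth assignments.
For each, count how many of the 11 clauses are satisfied.
The formula is not fully satisfiable, so the maximum is below 11.
Maximum simultaneously satisfiable clauses = 8.

8


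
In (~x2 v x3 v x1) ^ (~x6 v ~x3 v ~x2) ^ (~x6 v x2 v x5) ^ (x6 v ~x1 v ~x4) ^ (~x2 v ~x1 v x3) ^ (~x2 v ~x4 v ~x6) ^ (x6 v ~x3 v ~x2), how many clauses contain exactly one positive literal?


A definite clause has exactly one positive literal.
Clause 1: 2 positive -> not definite
Clause 2: 0 positive -> not definite
Clause 3: 2 positive -> not definite
Clause 4: 1 positive -> definite
Clause 5: 1 positive -> definite
Clause 6: 0 positive -> not definite
Clause 7: 1 positive -> definite
Definite clause count = 3.

3


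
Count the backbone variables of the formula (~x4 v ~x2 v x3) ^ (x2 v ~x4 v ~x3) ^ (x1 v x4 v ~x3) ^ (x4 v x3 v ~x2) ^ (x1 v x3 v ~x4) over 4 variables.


Find all satisfying assignments: 7 model(s).
Check which variables have the same value in every model.
No variable is fixed across all models.
Backbone size = 0.

0


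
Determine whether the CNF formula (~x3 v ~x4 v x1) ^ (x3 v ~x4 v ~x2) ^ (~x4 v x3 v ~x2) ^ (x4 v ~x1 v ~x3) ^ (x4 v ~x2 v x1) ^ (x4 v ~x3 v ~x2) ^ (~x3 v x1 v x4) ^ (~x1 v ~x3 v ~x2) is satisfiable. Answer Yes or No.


Check all 16 possible truth assignments.
Number of satisfying assignments found: 6.
The formula is satisfiable.

Yes


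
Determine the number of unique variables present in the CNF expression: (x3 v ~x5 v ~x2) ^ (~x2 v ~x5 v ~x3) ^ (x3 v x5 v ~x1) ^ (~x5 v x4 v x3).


Identify each distinct variable in the formula.
Variables found: x1, x2, x3, x4, x5.
Total distinct variables = 5.

5


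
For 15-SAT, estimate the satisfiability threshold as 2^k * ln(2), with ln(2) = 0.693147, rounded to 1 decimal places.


Using the asymptotic formula: threshold ~ 2^k * ln(2).
2^15 = 32768.
32768 * 0.693147 = 22713.0.

22713.0


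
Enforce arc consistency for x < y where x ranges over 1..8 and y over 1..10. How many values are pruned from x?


For the constraint x < y, x needs a supporting value in y's domain.
x can be at most 9 (one less than y's maximum).
Valid x values from domain: 8 out of 8.
Pruned = 8 - 8 = 0.

0


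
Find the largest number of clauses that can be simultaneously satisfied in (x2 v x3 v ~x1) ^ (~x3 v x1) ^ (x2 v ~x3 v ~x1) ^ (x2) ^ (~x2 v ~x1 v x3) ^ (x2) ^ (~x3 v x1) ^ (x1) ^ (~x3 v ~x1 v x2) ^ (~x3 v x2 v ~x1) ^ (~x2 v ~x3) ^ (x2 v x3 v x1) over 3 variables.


Enumerate all 8 truth assignments.
For each, count how many of the 12 clauses are satisfied.
The formula is not fully satisfiable, so the maximum is below 12.
Maximum simultaneously satisfiable clauses = 11.

11


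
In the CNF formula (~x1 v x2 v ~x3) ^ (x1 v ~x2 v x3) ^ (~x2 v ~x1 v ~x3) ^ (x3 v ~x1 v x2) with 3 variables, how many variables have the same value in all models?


Find all satisfying assignments: 4 model(s).
Check which variables have the same value in every model.
No variable is fixed across all models.
Backbone size = 0.

0


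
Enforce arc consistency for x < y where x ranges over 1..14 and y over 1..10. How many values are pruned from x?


For the constraint x < y, x needs a supporting value in y's domain.
x can be at most 9 (one less than y's maximum).
Valid x values from domain: 9 out of 14.
Pruned = 14 - 9 = 5.

5


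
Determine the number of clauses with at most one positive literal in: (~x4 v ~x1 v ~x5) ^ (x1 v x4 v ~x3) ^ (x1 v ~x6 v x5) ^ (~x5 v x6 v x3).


A Horn clause has at most one positive literal.
Clause 1: 0 positive lit(s) -> Horn
Clause 2: 2 positive lit(s) -> not Horn
Clause 3: 2 positive lit(s) -> not Horn
Clause 4: 2 positive lit(s) -> not Horn
Total Horn clauses = 1.

1


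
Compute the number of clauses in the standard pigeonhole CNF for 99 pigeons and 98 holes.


The PHP encoding has two parts:
1) At-least-one-hole clauses: 99 (one per pigeon, each with 98 literals).
2) At-most-one-pigeon-per-hole clauses: 98 holes * C(99,2) = 98 * 4851 = 475398.
Total clauses = 99 + 475398 = 475497.

475497


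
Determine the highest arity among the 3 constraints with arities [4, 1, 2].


The arities are: 4, 1, 2.
Scan for the maximum value.
Maximum arity = 4.

4


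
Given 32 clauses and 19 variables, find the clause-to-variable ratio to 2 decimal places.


Clause-to-variable ratio = clauses / variables.
32 / 19 = 1.68.

1.68


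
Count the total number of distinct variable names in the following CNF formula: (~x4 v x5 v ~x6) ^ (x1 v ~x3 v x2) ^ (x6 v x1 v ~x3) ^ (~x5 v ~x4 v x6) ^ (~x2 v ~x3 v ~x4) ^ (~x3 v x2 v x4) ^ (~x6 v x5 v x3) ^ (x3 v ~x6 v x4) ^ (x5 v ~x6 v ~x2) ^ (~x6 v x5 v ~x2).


Identify each distinct variable in the formula.
Variables found: x1, x2, x3, x4, x5, x6.
Total distinct variables = 6.

6


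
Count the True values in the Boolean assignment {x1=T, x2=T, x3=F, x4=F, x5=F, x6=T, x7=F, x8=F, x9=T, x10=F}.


The weight is the number of variables assigned True.
True variables: x1, x2, x6, x9.
Weight = 4.

4


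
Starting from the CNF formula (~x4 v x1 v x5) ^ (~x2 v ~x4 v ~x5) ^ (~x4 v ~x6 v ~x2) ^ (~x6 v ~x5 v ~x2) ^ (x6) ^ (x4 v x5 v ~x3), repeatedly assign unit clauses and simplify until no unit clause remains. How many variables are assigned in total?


Unit propagation repeatedly assigns the literal in any unit clause, then simplifies.
Assignments in order: x6 = T.
No further unit clauses remain.
Total variables assigned = 1.

1


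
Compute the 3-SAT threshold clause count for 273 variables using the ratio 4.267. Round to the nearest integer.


The 3-SAT phase transition occurs at approximately 4.267 clauses per variable.
m = 4.267 * 273 = 1164.891.
Rounded to nearest integer: 1165.

1165


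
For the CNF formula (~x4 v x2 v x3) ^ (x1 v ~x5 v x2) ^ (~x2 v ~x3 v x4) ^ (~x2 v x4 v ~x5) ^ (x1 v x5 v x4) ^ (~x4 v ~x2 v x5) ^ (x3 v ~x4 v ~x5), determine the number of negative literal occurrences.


Scan each clause for negated literals.
Clause 1: 1 negative; Clause 2: 1 negative; Clause 3: 2 negative; Clause 4: 2 negative; Clause 5: 0 negative; Clause 6: 2 negative; Clause 7: 2 negative.
Total negative literal occurrences = 10.

10


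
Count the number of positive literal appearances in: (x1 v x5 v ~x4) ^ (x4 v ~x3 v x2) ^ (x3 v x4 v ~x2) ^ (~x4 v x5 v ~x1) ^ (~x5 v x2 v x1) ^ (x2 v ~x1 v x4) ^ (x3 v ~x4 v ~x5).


Scan each clause for unnegated literals.
Clause 1: 2 positive; Clause 2: 2 positive; Clause 3: 2 positive; Clause 4: 1 positive; Clause 5: 2 positive; Clause 6: 2 positive; Clause 7: 1 positive.
Total positive literal occurrences = 12.

12


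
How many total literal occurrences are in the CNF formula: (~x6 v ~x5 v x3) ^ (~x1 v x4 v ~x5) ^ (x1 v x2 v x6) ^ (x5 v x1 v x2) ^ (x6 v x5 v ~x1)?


Clause lengths: 3, 3, 3, 3, 3.
Sum = 3 + 3 + 3 + 3 + 3 = 15.

15


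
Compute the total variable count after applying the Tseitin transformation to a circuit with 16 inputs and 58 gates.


The Tseitin transformation introduces one auxiliary variable per gate.
Total variables = inputs + gates = 16 + 58 = 74.

74


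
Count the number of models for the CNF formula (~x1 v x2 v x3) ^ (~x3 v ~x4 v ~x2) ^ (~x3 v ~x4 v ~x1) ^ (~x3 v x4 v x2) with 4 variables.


Enumerate all 16 truth assignments over 4 variables.
Test each against every clause.
Satisfying assignments found: 9.

9


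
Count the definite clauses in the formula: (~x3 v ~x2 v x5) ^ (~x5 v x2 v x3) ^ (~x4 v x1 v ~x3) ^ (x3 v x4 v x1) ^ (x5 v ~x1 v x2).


A definite clause has exactly one positive literal.
Clause 1: 1 positive -> definite
Clause 2: 2 positive -> not definite
Clause 3: 1 positive -> definite
Clause 4: 3 positive -> not definite
Clause 5: 2 positive -> not definite
Definite clause count = 2.

2


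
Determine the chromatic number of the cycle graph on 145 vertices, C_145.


An odd cycle cannot be 2-colored: alternating two colors around the cycle returns to the start with a conflict.
Since 145 is odd, three colors are required (and three suffice).
Chromatic number = 3.

3


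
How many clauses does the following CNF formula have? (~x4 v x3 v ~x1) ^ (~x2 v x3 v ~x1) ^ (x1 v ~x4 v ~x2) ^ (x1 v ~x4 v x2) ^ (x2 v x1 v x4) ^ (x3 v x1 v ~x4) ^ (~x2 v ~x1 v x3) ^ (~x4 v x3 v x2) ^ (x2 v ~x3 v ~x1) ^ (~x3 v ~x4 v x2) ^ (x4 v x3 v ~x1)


Each group enclosed in parentheses joined by ^ is one clause.
Counting the conjuncts: 11 clauses.

11


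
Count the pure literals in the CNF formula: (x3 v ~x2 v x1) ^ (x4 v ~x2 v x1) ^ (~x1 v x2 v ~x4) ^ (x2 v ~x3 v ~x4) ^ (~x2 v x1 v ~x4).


A pure literal appears in only one polarity across all clauses.
No pure literals found.
Count = 0.

0


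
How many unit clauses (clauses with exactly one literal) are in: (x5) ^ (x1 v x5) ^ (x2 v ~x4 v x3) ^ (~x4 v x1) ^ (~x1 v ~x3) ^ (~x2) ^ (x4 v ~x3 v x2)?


A unit clause contains exactly one literal.
Unit clauses found: (x5), (~x2).
Count = 2.

2


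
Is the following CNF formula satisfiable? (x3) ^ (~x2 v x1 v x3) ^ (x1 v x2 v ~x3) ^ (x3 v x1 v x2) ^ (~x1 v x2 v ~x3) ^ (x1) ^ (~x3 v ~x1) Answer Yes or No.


Check all 8 possible truth assignments.
Number of satisfying assignments found: 0.
The formula is unsatisfiable.

No


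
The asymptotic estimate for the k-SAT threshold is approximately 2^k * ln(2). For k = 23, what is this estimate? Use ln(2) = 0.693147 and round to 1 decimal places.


Using the asymptotic formula: threshold ~ 2^k * ln(2).
2^23 = 8388608.
8388608 * 0.693147 = 5814538.5.

5814538.5


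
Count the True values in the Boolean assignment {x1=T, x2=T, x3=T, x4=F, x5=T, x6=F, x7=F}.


The weight is the number of variables assigned True.
True variables: x1, x2, x3, x5.
Weight = 4.

4


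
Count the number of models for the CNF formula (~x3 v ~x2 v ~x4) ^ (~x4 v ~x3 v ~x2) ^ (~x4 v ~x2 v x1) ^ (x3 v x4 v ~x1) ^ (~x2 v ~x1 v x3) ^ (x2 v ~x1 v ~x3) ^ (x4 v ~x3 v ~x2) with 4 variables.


Enumerate all 16 truth assignments over 4 variables.
Test each against every clause.
Satisfying assignments found: 6.

6


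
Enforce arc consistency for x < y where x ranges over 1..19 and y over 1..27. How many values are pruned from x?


For the constraint x < y, x needs a supporting value in y's domain.
x can be at most 26 (one less than y's maximum).
Valid x values from domain: 19 out of 19.
Pruned = 19 - 19 = 0.

0


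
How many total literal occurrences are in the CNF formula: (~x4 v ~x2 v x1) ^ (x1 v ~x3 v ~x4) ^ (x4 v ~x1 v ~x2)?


Clause lengths: 3, 3, 3.
Sum = 3 + 3 + 3 = 9.

9


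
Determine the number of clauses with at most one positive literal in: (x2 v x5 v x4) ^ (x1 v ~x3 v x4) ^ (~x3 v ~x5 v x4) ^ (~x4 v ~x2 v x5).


A Horn clause has at most one positive literal.
Clause 1: 3 positive lit(s) -> not Horn
Clause 2: 2 positive lit(s) -> not Horn
Clause 3: 1 positive lit(s) -> Horn
Clause 4: 1 positive lit(s) -> Horn
Total Horn clauses = 2.

2


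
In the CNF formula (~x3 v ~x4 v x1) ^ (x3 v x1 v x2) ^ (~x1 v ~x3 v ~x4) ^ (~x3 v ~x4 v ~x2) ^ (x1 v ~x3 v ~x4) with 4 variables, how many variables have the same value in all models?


Find all satisfying assignments: 10 model(s).
Check which variables have the same value in every model.
No variable is fixed across all models.
Backbone size = 0.

0


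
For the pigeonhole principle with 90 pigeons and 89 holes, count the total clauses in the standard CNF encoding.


The PHP encoding has two parts:
1) At-least-one-hole clauses: 90 (one per pigeon, each with 89 literals).
2) At-most-one-pigeon-per-hole clauses: 89 holes * C(90,2) = 89 * 4005 = 356445.
Total clauses = 90 + 356445 = 356535.

356535


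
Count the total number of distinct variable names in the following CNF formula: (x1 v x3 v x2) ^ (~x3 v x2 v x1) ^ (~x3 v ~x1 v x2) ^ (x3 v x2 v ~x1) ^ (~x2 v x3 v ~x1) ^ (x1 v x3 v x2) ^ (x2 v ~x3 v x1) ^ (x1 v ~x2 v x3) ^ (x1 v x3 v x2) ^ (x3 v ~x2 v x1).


Identify each distinct variable in the formula.
Variables found: x1, x2, x3.
Total distinct variables = 3.

3


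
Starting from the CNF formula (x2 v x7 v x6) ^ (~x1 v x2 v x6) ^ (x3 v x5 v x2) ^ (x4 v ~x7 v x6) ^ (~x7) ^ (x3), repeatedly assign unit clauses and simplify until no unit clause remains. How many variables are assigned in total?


Unit propagation repeatedly assigns the literal in any unit clause, then simplifies.
Assignments in order: x7 = F, x3 = T.
No further unit clauses remain.
Total variables assigned = 2.

2


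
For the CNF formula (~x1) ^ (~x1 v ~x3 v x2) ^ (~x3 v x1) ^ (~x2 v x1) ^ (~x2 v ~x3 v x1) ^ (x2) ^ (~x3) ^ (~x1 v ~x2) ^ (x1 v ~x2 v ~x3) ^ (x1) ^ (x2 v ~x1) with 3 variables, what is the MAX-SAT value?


Enumerate all 8 truth assignments.
For each, count how many of the 11 clauses are satisfied.
The formula is not fully satisfiable, so the maximum is below 11.
Maximum simultaneously satisfiable clauses = 9.

9


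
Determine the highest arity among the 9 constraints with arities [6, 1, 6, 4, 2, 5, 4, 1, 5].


The arities are: 6, 1, 6, 4, 2, 5, 4, 1, 5.
Scan for the maximum value.
Maximum arity = 6.

6


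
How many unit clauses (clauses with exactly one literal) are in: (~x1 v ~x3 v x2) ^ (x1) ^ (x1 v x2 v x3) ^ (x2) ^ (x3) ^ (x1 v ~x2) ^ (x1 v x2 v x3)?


A unit clause contains exactly one literal.
Unit clauses found: (x1), (x2), (x3).
Count = 3.

3


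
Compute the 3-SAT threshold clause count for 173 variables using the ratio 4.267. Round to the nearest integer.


The 3-SAT phase transition occurs at approximately 4.267 clauses per variable.
m = 4.267 * 173 = 738.191.
Rounded to nearest integer: 738.

738


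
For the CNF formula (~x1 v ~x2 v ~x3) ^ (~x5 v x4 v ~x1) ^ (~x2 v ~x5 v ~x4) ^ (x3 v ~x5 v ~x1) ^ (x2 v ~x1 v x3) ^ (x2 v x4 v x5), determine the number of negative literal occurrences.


Scan each clause for negated literals.
Clause 1: 3 negative; Clause 2: 2 negative; Clause 3: 3 negative; Clause 4: 2 negative; Clause 5: 1 negative; Clause 6: 0 negative.
Total negative literal occurrences = 11.

11


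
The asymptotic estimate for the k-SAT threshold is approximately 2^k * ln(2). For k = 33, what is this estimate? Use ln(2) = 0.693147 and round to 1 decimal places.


Using the asymptotic formula: threshold ~ 2^k * ln(2).
2^33 = 8589934592.
8589934592 * 0.693147 = 5954087392.6.

5954087392.6


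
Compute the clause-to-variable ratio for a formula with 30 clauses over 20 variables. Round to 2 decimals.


Clause-to-variable ratio = clauses / variables.
30 / 20 = 1.5.

1.5


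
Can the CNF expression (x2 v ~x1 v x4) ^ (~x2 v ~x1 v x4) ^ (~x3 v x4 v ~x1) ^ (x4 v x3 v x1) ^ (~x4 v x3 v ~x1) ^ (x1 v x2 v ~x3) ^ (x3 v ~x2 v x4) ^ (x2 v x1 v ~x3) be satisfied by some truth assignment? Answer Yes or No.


Check all 16 possible truth assignments.
Number of satisfying assignments found: 6.
The formula is satisfiable.

Yes


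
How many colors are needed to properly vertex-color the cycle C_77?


An odd cycle cannot be 2-colored: alternating two colors around the cycle returns to the start with a conflict.
Since 77 is odd, three colors are required (and three suffice).
Chromatic number = 3.

3


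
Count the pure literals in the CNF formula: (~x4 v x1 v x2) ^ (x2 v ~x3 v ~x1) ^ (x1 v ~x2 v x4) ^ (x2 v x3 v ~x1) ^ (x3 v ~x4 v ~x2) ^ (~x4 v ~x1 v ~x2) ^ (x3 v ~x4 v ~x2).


A pure literal appears in only one polarity across all clauses.
No pure literals found.
Count = 0.

0


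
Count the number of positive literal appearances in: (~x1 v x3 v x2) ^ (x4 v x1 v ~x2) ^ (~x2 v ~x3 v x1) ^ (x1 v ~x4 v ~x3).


Scan each clause for unnegated literals.
Clause 1: 2 positive; Clause 2: 2 positive; Clause 3: 1 positive; Clause 4: 1 positive.
Total positive literal occurrences = 6.

6


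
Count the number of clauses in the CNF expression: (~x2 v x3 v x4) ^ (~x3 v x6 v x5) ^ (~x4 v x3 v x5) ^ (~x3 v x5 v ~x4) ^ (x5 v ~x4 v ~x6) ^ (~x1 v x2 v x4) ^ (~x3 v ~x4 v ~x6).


Each group enclosed in parentheses joined by ^ is one clause.
Counting the conjuncts: 7 clauses.

7


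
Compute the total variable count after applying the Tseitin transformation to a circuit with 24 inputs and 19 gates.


The Tseitin transformation introduces one auxiliary variable per gate.
Total variables = inputs + gates = 24 + 19 = 43.

43


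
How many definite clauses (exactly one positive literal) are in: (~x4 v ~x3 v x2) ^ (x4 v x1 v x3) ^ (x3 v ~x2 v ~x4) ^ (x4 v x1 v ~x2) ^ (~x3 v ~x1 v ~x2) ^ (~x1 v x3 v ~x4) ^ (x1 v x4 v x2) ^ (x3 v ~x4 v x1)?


A definite clause has exactly one positive literal.
Clause 1: 1 positive -> definite
Clause 2: 3 positive -> not definite
Clause 3: 1 positive -> definite
Clause 4: 2 positive -> not definite
Clause 5: 0 positive -> not definite
Clause 6: 1 positive -> definite
Clause 7: 3 positive -> not definite
Clause 8: 2 positive -> not definite
Definite clause count = 3.

3


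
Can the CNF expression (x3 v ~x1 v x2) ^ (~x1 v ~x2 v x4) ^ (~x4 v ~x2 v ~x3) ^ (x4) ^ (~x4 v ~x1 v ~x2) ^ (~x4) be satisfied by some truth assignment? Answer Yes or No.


Check all 16 possible truth assignments.
Number of satisfying assignments found: 0.
The formula is unsatisfiable.

No


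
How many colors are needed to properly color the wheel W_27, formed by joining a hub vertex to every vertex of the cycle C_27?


W_27 consists of the cycle C_27 together with a hub vertex adjacent to every cycle vertex.
The cycle C_27 needs 3 colors (odd cycle -> 3).
The hub is adjacent to every cycle vertex, so it must receive a new color distinct from all of them.
Chromatic number = 3 + 1 = 4.

4


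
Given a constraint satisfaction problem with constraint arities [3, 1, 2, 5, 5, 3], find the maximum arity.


The arities are: 3, 1, 2, 5, 5, 3.
Scan for the maximum value.
Maximum arity = 5.

5


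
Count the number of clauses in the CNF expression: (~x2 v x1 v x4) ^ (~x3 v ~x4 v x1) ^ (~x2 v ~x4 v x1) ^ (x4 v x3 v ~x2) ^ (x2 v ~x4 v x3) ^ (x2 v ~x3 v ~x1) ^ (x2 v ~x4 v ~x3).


Each group enclosed in parentheses joined by ^ is one clause.
Counting the conjuncts: 7 clauses.

7


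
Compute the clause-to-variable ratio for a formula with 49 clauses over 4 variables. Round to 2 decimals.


Clause-to-variable ratio = clauses / variables.
49 / 4 = 12.25.

12.25


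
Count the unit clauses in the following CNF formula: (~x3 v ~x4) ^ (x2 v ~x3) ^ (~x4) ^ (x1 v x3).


A unit clause contains exactly one literal.
Unit clauses found: (~x4).
Count = 1.

1


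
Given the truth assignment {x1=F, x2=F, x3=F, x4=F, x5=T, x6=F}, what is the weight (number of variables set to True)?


The weight is the number of variables assigned True.
True variables: x5.
Weight = 1.

1


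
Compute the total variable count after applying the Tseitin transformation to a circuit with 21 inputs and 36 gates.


The Tseitin transformation introduces one auxiliary variable per gate.
Total variables = inputs + gates = 21 + 36 = 57.

57


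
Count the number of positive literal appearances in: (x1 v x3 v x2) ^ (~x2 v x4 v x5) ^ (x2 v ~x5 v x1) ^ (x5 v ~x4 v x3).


Scan each clause for unnegated literals.
Clause 1: 3 positive; Clause 2: 2 positive; Clause 3: 2 positive; Clause 4: 2 positive.
Total positive literal occurrences = 9.

9


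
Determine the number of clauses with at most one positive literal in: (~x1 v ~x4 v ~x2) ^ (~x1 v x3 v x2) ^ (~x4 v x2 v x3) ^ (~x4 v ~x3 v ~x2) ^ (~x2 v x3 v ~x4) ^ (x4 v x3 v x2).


A Horn clause has at most one positive literal.
Clause 1: 0 positive lit(s) -> Horn
Clause 2: 2 positive lit(s) -> not Horn
Clause 3: 2 positive lit(s) -> not Horn
Clause 4: 0 positive lit(s) -> Horn
Clause 5: 1 positive lit(s) -> Horn
Clause 6: 3 positive lit(s) -> not Horn
Total Horn clauses = 3.

3


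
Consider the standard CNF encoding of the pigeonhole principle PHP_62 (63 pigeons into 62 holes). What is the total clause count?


The PHP encoding has two parts:
1) At-least-one-hole clauses: 63 (one per pigeon, each with 62 literals).
2) At-most-one-pigeon-per-hole clauses: 62 holes * C(63,2) = 62 * 1953 = 121086.
Total clauses = 63 + 121086 = 121149.

121149
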